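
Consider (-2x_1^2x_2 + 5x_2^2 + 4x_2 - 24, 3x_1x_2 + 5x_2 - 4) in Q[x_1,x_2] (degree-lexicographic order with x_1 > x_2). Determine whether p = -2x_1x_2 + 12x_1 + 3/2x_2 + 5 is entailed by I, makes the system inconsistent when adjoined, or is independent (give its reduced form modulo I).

-2x_1x_2 + 12x_1 + 3/2x_2 + 5 is independent of I; its normal form modulo I is 12x_1 + 29/6x_2 + 7/3.

First compute the reduced Gröbner basis of I by Buchberger's algorithm.
f_1 = -2x_1^2x_2 + 5x_2^2 + 4x_2 - 24, LT = x_1^2x_2.
f_2 = 3x_1x_2 + 5x_2 - 4, LT = x_1x_2.

S(f_1,f_2): lcm = x_1^2x_2. S = -5/3x_1x_2 - 5/2x_2^2 + 4/3x_1 - 2x_2 + 12.
  leading term x_1x_2: subtract (-5/9)·f_2 from -5/3x_1x_2 - 5/2x_2^2 + 4/3x_1 - 2x_2 + 12 → -5/2x_2^2 + 4/3x_1 + 7/9x_2 + 88/9
  leading term x_2^2: no divisor's leading term divides it; move -5/2x_2^2 to the remainder.
  leading term x_1: no divisor's leading term divides it; move 4/3x_1 to the remainder.
  leading term x_2: no divisor's leading term divides it; move 7/9x_2 to the remainder.
  leading term 1: no divisor's leading term divides it; move 88/9 to the remainder.
  remainder -5/2x_2^2 + 4/3x_1 + 7/9x_2 + 88/9 ≠ 0; add h_3 = -5/2x_2^2 + 4/3x_1 + 7/9x_2 + 88/9 to the basis.

S(f_1,h_3): lcm = x_1^2x_2^2. S = 8/15x_1^3 + 14/45x_1^2x_2 - 5/2x_2^3 + 176/45x_1^2 - 2x_2^2 + 12x_2.
  leading term x_1^3: no divisor's leading term divides it; move 8/15x_1^3 to the remainder.
  leading term x_1^2x_2: subtract (-7/45)·f_1 from 14/45x_1^2x_2 - 5/2x_2^3 + 176/45x_1^2 - 2x_2^2 + 12x_2 → -5/2x_2^3 + 176/45x_1^2 - 11/9x_2^2 + 568/45x_2 - 56/15
  leading term x_2^3: subtract (x_2)·h_3 from -5/2x_2^3 + 176/45x_1^2 - 11/9x_2^2 + 568/45x_2 - 56/15 → 176/45x_1^2 - 4/3x_1x_2 - 2x_2^2 + 128/45x_2 - 56/15
  leading term x_1^2: no divisor's leading term divides it; move 176/45x_1^2 to the remainder.
  leading term x_1x_2: subtract (-4/9)·f_2 from -4/3x_1x_2 - 2x_2^2 + 128/45x_2 - 56/15 → -2x_2^2 + 76/15x_2 - 248/45
  leading term x_2^2: subtract (4/5)·h_3 from -2x_2^2 + 76/15x_2 - 248/45 → -16/15x_1 + 40/9x_2 - 40/3
  leading term x_1: no divisor's leading term divides it; move -16/15x_1 to the remainder.
  leading term x_2: no divisor's leading term divides it; move 40/9x_2 to the remainder.
  leading term 1: no divisor's leading term divides it; move -40/3 to the remainder.
  remainder 8/15x_1^3 + 176/45x_1^2 - 16/15x_1 + 40/9x_2 - 40/3 ≠ 0; add h_4 = 8/15x_1^3 + 176/45x_1^2 - 16/15x_1 + 40/9x_2 - 40/3 to the basis.

S(f_2,h_3): lcm = x_1x_2^2. S = 8/15x_1^2 + 14/45x_1x_2 + 5/3x_2^2 + 176/45x_1 - 4/3x_2.
  leading term x_1^2: no divisor's leading term divides it; move 8/15x_1^2 to the remainder.
  leading term x_1x_2: subtract (14/135)·f_2 from 14/45x_1x_2 + 5/3x_2^2 + 176/45x_1 - 4/3x_2 → 5/3x_2^2 + 176/45x_1 - 50/27x_2 + 56/135
  leading term x_2^2: subtract (-2/3)·h_3 from 5/3x_2^2 + 176/45x_1 - 50/27x_2 + 56/135 → 24/5x_1 - 4/3x_2 + 104/15
  leading term x_1: no divisor's leading term divides it; move 24/5x_1 to the remainder.
  leading term x_2: no divisor's leading term divides it; move -4/3x_2 to the remainder.
  leading term 1: no divisor's leading term divides it; move 104/15 to the remainder.
  remainder 8/15x_1^2 + 24/5x_1 - 4/3x_2 + 104/15 ≠ 0; add h_5 = 8/15x_1^2 + 24/5x_1 - 4/3x_2 + 104/15 to the basis.

The other S-polynomials (S(f_1,h_4), S(f_2,h_4), S(h_3,h_4), S(f_1,h_5), S(f_2,h_5), S(h_3,h_5), S(h_4,h_5)) all reduce to 0 modulo the current basis, so we have a Gröbner basis.
Inter-reduce: drop elements whose leading term is divisible by another's, tail-reduce, and make monic.
Reduced Gröbner basis: {x_1^2 + 9x_1 - 5/2x_2 + 13, x_1x_2 + 5/3x_2 - 4/3, x_2^2 - 8/15x_1 - 14/45x_2 - 176/45}.
Label its elements g_1 = x_1^2 + 9x_1 - 5/2x_2 + 13, g_2 = x_1x_2 + 5/3x_2 - 4/3, g_3 = x_2^2 - 8/15x_1 - 14/45x_2 - 176/45.

Reduce p = -2x_1x_2 + 12x_1 + 3/2x_2 + 5 modulo G:
  leading term x_1x_2: subtract (-2)·g_2 from -2x_1x_2 + 12x_1 + 3/2x_2 + 5 → 12x_1 + 29/6x_2 + 7/3
  leading term x_1: no divisor's leading term divides it; move 12x_1 to the remainder.
  leading term x_2: no divisor's leading term divides it; move 29/6x_2 to the remainder.
  leading term 1: no divisor's leading term divides it; move 7/3 to the remainder.
  normal form = 12x_1 + 29/6x_2 + 7/3.
The normal form is nonzero, so p ∉ I. Since p minus its normal form lies in I, I + (p) = I + (r) where r = 12x_1 + 29/6x_2 + 7/3; decide whether this ideal is the whole ring.
Run Buchberger on G together with r (pairs among the g_i already reduce to 0 since G is a Gröbner basis):
g_1 = x_1^2 + 9x_1 - 5/2x_2 + 13, LT = x_1^2.
g_2 = x_1x_2 + 5/3x_2 - 4/3, LT = x_1x_2.
g_3 = x_2^2 - 8/15x_1 - 14/45x_2 - 176/45, LT = x_2^2.
r = 12x_1 + 29/6x_2 + 7/3, LT = x_1.

S(g_1,r): lcm = x_1^2. S = -29/72x_1x_2 + 317/36x_1 - 5/2x_2 + 13.
  leading term x_1x_2: subtract (-29/72)·g_2 from -29/72x_1x_2 + 317/36x_1 - 5/2x_2 + 13 → 317/36x_1 - 395/216x_2 + 673/54
  leading term x_1: subtract (317/432)·r from 317/36x_1 - 395/216x_2 + 673/54 → -13933/2592x_2 + 13933/1296
  leading term x_2: no divisor's leading term divides it; move -13933/2592x_2 to the remainder.
  leading term 1: no divisor's leading term divides it; move 13933/1296 to the remainder.
  remainder -13933/2592x_2 + 13933/1296 ≠ 0; add m_5 = -13933/2592x_2 + 13933/1296 to the basis.

The other S-polynomials (S(g_1,g_2), S(g_1,g_3), S(g_2,g_3), S(g_2,r), S(g_3,r), S(g_1,m_5), S(g_2,m_5), S(g_3,m_5), S(r,m_5)) all reduce to 0 modulo the current basis, so we have a Gröbner basis.
Inter-reduce: drop elements whose leading term is divisible by another's, tail-reduce, and make monic.
Reduced Gröbner basis: {x_1 + 1, x_2 - 2}.
The reduced Gröbner basis of I + (p) is {x_1 + 1, x_2 - 2} ≠ {1}, a proper ideal, so the enlarged system stays consistent: p is independent of I, with normal form 12x_1 + 29/6x_2 + 7/3.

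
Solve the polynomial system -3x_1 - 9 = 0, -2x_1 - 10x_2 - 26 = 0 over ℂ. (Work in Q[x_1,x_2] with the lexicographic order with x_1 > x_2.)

{(-3, -2)}

Compute a lex Gröbner basis by Buchberger's algorithm.
f_1 = -3x_1 - 9, LT = x_1.
f_2 = -2x_1 - 10x_2 - 26, LT = x_1.

S(f_1,f_2): lcm = x_1. S = -5x_2 - 10.
  reduce S modulo (f_1, f_2):
  remainder -5x_2 - 10 ≠ 0; add h_3 = -5x_2 - 10 to the basis.

The other S-polynomials (S(f_1,h_3), S(f_2,h_3)) all reduce to 0 modulo the current basis, so we have a Gröbner basis.
Inter-reduce: drop elements whose leading term is divisible by another's, tail-reduce, and make monic.
Reduced Gröbner basis: {x_1 + 3, x_2 + 2}.

A lex Gröbner basis eliminates variables successively. Here x_2 + 2 depends only on x_2, with roots {-2}; lifting each root through the earlier basis elements recovers the full solutions.
  x_2 = -2: the earlier basis element becomes x_1 + 3 = 0, giving x_1 = -3 — point (-3, -2).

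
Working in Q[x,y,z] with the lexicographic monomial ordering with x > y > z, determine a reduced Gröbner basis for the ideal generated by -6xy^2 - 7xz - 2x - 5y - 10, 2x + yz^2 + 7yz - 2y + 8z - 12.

G = {x + 1/2yz^2 + 7/2yz - y + 4z - 6, y^3z^2 + 7y^3z - 2y^3 + 8y^2z - 12y^2 + 7/6yz^3 + 17/2yz^2 - 7/3y + 28/3z^2 - 34/3z - 22/3}

The reduced Gröbner basis is the canonical form of the ideal for this ordering.

f_1 = -6xy^2 - 7xz - 2x - 5y - 10, LT = xy^2.
f_2 = 2x + yz^2 + 7yz - 2y + 8z - 12, LT = x.

S(f_1,f_2): lcm = xy^2. S = 7/6xz + 1/3x - 1/2y^3z^2 - 7/2y^3z + y^3 - 4y^2z + 6y^2 + 5/6y + 5/3.
  leading term xz: subtract (7/12z)·f_2 from 7/6xz + 1/3x - 1/2y^3z^2 - 7/2y^3z + y^3 - 4y^2z + 6y^2 + 5/6y + 5/3 → 1/3x - 1/2y^3z^2 - 7/2y^3z + y^3 - 4y^2z + 6y^2 - 7/12yz^3 - 49/12yz^2 + 7/6yz + 5/6y - 14/3z^2 + 7z + 5/3
  leading term x: subtract (1/6)·f_2 from 1/3x - 1/2y^3z^2 - 7/2y^3z + y^3 - 4y^2z + 6y^2 - 7/12yz^3 - 49/12yz^2 + 7/6yz + 5/6y - 14/3z^2 + 7z + 5/3 → -1/2y^3z^2 - 7/2y^3z + y^3 - 4y^2z + 6y^2 - 7/12yz^3 - 17/4yz^2 + 7/6y - 14/3z^2 + 17/3z + 11/3
  leading term y^3z^2: no divisor's leading term divides it; move -1/2y^3z^2 to the remainder.
  leading term y^3z: no divisor's leading term divides it; move -7/2y^3z to the remainder.
  leading term y^3: no divisor's leading term divides it; move y^3 to the remainder.
  leading term y^2z: no divisor's leading term divides it; move -4y^2z to the remainder.
  leading term y^2: no divisor's leading term divides it; move 6y^2 to the remainder.
  leading term yz^3: no divisor's leading term divides it; move -7/12yz^3 to the remainder.
  leading term yz^2: no divisor's leading term divides it; move -17/4yz^2 to the remainder.
  leading term y: no divisor's leading term divides it; move 7/6y to the remainder.
  leading term z^2: no divisor's leading term divides it; move -14/3z^2 to the remainder.
  leading term z: no divisor's leading term divides it; move 17/3z to the remainder.
  leading term 1: no divisor's leading term divides it; move 11/3 to the remainder.
  remainder -1/2y^3z^2 - 7/2y^3z + y^3 - 4y^2z + 6y^2 - 7/12yz^3 - 17/4yz^2 + 7/6y - 14/3z^2 + 17/3z + 11/3 ≠ 0; add g_3 = -1/2y^3z^2 - 7/2y^3z + y^3 - 4y^2z + 6y^2 - 7/12yz^3 - 17/4yz^2 + 7/6y - 14/3z^2 + 17/3z + 11/3 to the basis.

S(f_1,g_3): lcm = xy^3z^2. S = -7xy^3z + 2xy^3 - 8xy^2z + 12xy^2 - 49/6xyz^2 + 7/3xy - 28/3xz^2 + 34/3xz + 22/3x + 5/6y^2z^2 + 5/3yz^2.
  leading term xy^3z: subtract (7/6yz)·f_1 from -7xy^3z + 2xy^3 - 8xy^2z + 12xy^2 - 49/6xyz^2 + 7/3xy - 28/3xz^2 + 34/3xz + 22/3x + 5/6y^2z^2 + 5/3yz^2 → 2xy^3 - 8xy^2z + 12xy^2 + 7/3xyz + 7/3xy - 28/3xz^2 + 34/3xz + 22/3x + 5/6y^2z^2 + 35/6y^2z + 5/3yz^2 + 35/3yz
  leading term xy^3: subtract (-1/3y)·f_1 from 2xy^3 - 8xy^2z + 12xy^2 + 7/3xyz + 7/3xy - 28/3xz^2 + 34/3xz + 22/3x + 5/6y^2z^2 + 35/6y^2z + 5/3yz^2 + 35/3yz → -8xy^2z + 12xy^2 + 5/3xy - 28/3xz^2 + 34/3xz + 22/3x + 5/6y^2z^2 + 35/6y^2z - 5/3y^2 + 5/3yz^2 + 35/3yz - 10/3y
  leading term xy^2z: subtract (4/3z)·f_1 from -8xy^2z + 12xy^2 + 5/3xy - 28/3xz^2 + 34/3xz + 22/3x + 5/6y^2z^2 + 35/6y^2z - 5/3y^2 + 5/3yz^2 + 35/3yz - 10/3y → 12xy^2 + 5/3xy + 14xz + 22/3x + 5/6y^2z^2 + 35/6y^2z - 5/3y^2 + 5/3yz^2 + 55/3yz - 10/3y + 40/3z
  leading term xy^2: subtract (-2)·f_1 from 12xy^2 + 5/3xy + 14xz + 22/3x + 5/6y^2z^2 + 35/6y^2z - 5/3y^2 + 5/3yz^2 + 55/3yz - 10/3y + 40/3z → 5/3xy + 10/3x + 5/6y^2z^2 + 35/6y^2z - 5/3y^2 + 5/3yz^2 + 55/3yz - 40/3y + 40/3z - 20
  leading term xy: subtract (5/6y)·f_2 from 5/3xy + 10/3x + 5/6y^2z^2 + 35/6y^2z - 5/3y^2 + 5/3yz^2 + 55/3yz - 40/3y + 40/3z - 20 → 10/3x + 5/3yz^2 + 35/3yz - 10/3y + 40/3z - 20
  leading term x: subtract (5/3)·f_2 from 10/3x + 5/3yz^2 + 35/3yz - 10/3y + 40/3z - 20 → 0
  remainder 0.

S(f_2,g_3): leading monomials are coprime, so the S-polynomial reduces to 0 (Buchberger's first criterion).
Every S-polynomial of the final basis reduces to 0, so we have a Gröbner basis.
Inter-reduce: drop elements whose leading term is divisible by another's, tail-reduce, and make monic.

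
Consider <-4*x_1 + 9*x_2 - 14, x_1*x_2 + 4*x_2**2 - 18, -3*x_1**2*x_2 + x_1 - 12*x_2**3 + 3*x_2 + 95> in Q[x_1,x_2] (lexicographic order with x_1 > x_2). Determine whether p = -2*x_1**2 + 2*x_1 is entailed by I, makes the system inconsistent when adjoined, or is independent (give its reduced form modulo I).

First compute the reduced Gröbner basis of I by Buchberger's algorithm.
f_1 = -4*x_1 + 9*x_2 - 14, LT = x_1.
f_2 = x_1*x_2 + 4*x_2**2 - 18, LT = x_1*x_2.
f_3 = -3*x_1**2*x_2 + x_1 - 12*x_2**3 + 3*x_2 + 95, LT = x_1**2*x_2.

S(f_1,f_2): lcm = x_1*x_2. S = -25/4*x_2**2 + 7/2*x_2 + 18.
  leading term x_2**2: no divisor's leading term divides it; move -25/4*x_2**2 to the remainder.
  leading term x_2: no divisor's leading term divides it; move 7/2*x_2 to the remainder.
  leading term 1: no divisor's leading term divides it; move 18 to the remainder.
  remainder -25/4*x_2**2 + 7/2*x_2 + 18 ≠ 0; add h_4 = -25/4*x_2**2 + 7/2*x_2 + 18 to the basis.

S(f_1,f_3): lcm = x_1**2*x_2. S = -9/4*x_1*x_2**2 + 7/2*x_1*x_2 + 1/3*x_1 - 4*x_2**3 + x_2 + 95/3.
  leading term x_1*x_2**2: subtract (9/16*x_2**2)·f_1 from -9/4*x_1*x_2**2 + 7/2*x_1*x_2 + 1/3*x_1 - 4*x_2**3 + x_2 + 95/3 → 7/2*x_1*x_2 + 1/3*x_1 - 145/16*x_2**3 + 63/8*x_2**2 + x_2 + 95/3
  leading term x_1*x_2: subtract (-7/8*x_2)·f_1 from 7/2*x_1*x_2 + 1/3*x_1 - 145/16*x_2**3 + 63/8*x_2**2 + x_2 + 95/3 → 1/3*x_1 - 145/16*x_2**3 + 63/4*x_2**2 - 45/4*x_2 + 95/3
  leading term x_1: subtract (-1/12)·f_1 from 1/3*x_1 - 145/16*x_2**3 + 63/4*x_2**2 - 45/4*x_2 + 95/3 → -145/16*x_2**3 + 63/4*x_2**2 - 21/2*x_2 + 61/2
  leading term x_2**3: subtract (29/20*x_2)·h_4 from -145/16*x_2**3 + 63/4*x_2**2 - 21/2*x_2 + 61/2 → 427/40*x_2**2 - 183/5*x_2 + 61/2
  leading term x_2**2: subtract (-427/250)·h_4 from 427/40*x_2**2 - 183/5*x_2 + 61/2 → -15311/500*x_2 + 15311/250
  leading term x_2: no divisor's leading term divides it; move -15311/500*x_2 to the remainder.
  leading term 1: no divisor's leading term divides it; move 15311/250 to the remainder.
  remainder -15311/500*x_2 + 15311/250 ≠ 0; add h_5 = -15311/500*x_2 + 15311/250 to the basis.

The other S-polynomials (S(f_2,f_3), S(f_1,h_4), S(f_2,h_4), S(f_3,h_4), S(f_1,h_5), S(f_2,h_5), S(f_3,h_5), S(h_4,h_5)) all reduce to 0 modulo the current basis, so we have a Gröbner basis.
Inter-reduce: drop elements whose leading term is divisible by another's, tail-reduce, and make monic.
Reduced Gröbner basis: {x_1 - 1, x_2 - 2}.
Label its elements g_1 = x_1 - 1, g_2 = x_2 - 2.

Reduce p = -2*x_1**2 + 2*x_1 modulo G:
  leading term x_1**2: subtract (-2*x_1)·g_1 from -2*x_1**2 + 2*x_1 → 0
  normal form = 0.
Since the normal form is 0, p ∈ I.

The remainder on division by a Gröbner basis is unique — it is the normal form.

-2*x_1**2 + 2*x_1 lies in I (it reduces to 0).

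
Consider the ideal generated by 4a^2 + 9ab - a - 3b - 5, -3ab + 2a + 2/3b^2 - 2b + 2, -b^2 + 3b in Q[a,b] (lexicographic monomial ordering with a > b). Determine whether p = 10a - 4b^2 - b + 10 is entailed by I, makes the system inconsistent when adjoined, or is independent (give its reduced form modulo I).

First compute the reduced Gröbner basis of I by Buchberger's algorithm.
f_1 = 4a^2 + 9ab - a - 3b - 5, LT = a^2.
f_2 = -3ab + 2a + 2/3b^2 - 2b + 2, LT = ab.
f_3 = -b^2 + 3b, LT = b^2.

S(f_1,f_2): lcm = a^2b. S = 2/3a^2 + 89/36ab^2 - 11/12ab + 2/3a - 3/4b^2 - 5/4b.
  leading term a^2: subtract (1/6)·f_1 from 2/3a^2 + 89/36ab^2 - 11/12ab + 2/3a - 3/4b^2 - 5/4b → 89/36ab^2 - 29/12ab + 5/6a - 3/4b^2 - 3/4b + 5/6
  leading term ab^2: subtract (-89/108b)·f_2 from 89/36ab^2 - 29/12ab + 5/6a - 3/4b^2 - 3/4b + 5/6 → -83/108ab + 5/6a + 89/162b^3 - 259/108b^2 + 97/108b + 5/6
  leading term ab: subtract (83/324)·f_2 from -83/108ab + 5/6a + 89/162b^3 - 259/108b^2 + 97/108b + 5/6 → 26/81a + 89/162b^3 - 2497/972b^2 + 457/324b + 26/81
  leading term a: no divisor's leading term divides it; move 26/81a to the remainder.
  leading term b^3: subtract (-89/162b)·f_3 from 89/162b^3 - 2497/972b^2 + 457/324b + 26/81 → -895/972b^2 + 457/324b + 26/81
  leading term b^2: subtract (895/972)·f_3 from -895/972b^2 + 457/324b + 26/81 → -73/54b + 26/81
  leading term b: no divisor's leading term divides it; move -73/54b to the remainder.
  leading term 1: no divisor's leading term divides it; move 26/81 to the remainder.
  remainder 26/81a - 73/54b + 26/81 ≠ 0; add h_4 = 26/81a - 73/54b + 26/81 to the basis.

S(f_1,f_3): leading monomials are coprime, so the S-polynomial reduces to 0 (Buchberger's first criterion).
S(f_2,f_3): lcm = ab^2. S = 7/3ab - 2/9b^3 + 2/3b^2 - 2/3b.
  leading term ab: subtract (-7/9)·f_2 from 7/3ab - 2/9b^3 + 2/3b^2 - 2/3b → 14/9a - 2/9b^3 + 32/27b^2 - 20/9b + 14/9
  leading term a: subtract (63/13)·h_4 from 14/9a - 2/9b^3 + 32/27b^2 - 20/9b + 14/9 → -2/9b^3 + 32/27b^2 + 1013/234b
  leading term b^3: subtract (2/9b)·f_3 from -2/9b^3 + 32/27b^2 + 1013/234b → 14/27b^2 + 1013/234b
  leading term b^2: subtract (-14/27)·f_3 from 14/27b^2 + 1013/234b → 153/26b
  leading term b: no divisor's leading term divides it; move 153/26b to the remainder.
  remainder 153/26b ≠ 0; add h_5 = 153/26b to the basis.

S(f_1,h_4): lcm = a^2. S = 84/13ab - 5/4a - 3/4b - 5/4.
  leading term ab: subtract (-28/13)·f_2 from 84/13ab - 5/4a - 3/4b - 5/4 → 159/52a + 56/39b^2 - 263/52b + 159/52
  leading term a: subtract (12879/1352)·h_4 from 159/52a + 56/39b^2 - 263/52b + 159/52 → 56/39b^2 + 21145/2704b
  leading term b^2: subtract (-56/39)·f_3 from 56/39b^2 + 21145/2704b → 32793/2704b
  leading term b: subtract (643/312)·h_5 from 32793/2704b → 0
  remainder 0.

S(f_2,h_4): lcm = ab. S = -2/3a + 1867/468b^2 - 1/3b - 2/3.
  leading term a: subtract (-27/13)·h_4 from -2/3a + 1867/468b^2 - 1/3b - 2/3 → 1867/468b^2 - 245/78b
  leading term b^2: subtract (-1867/468)·f_3 from 1867/468b^2 - 245/78b → 459/52b
  leading term b: subtract (3/2)·h_5 from 459/52b → 0
  remainder 0.

S(f_3,h_4): leading monomials are coprime, so the S-polynomial reduces to 0 (Buchberger's first criterion).
S(f_1,h_5): leading monomials are coprime, so the S-polynomial reduces to 0 (Buchberger's first criterion).
S(f_2,h_5): lcm = ab. S = -2/3a - 2/9b^2 + 2/3b - 2/3.
  leading term a: subtract (-27/13)·h_4 from -2/3a - 2/9b^2 + 2/3b - 2/3 → -2/9b^2 - 167/78b
  leading term b^2: subtract (2/9)·f_3 from -2/9b^2 - 167/78b → -73/26b
  leading term b: subtract (-73/153)·h_5 from -73/26b → 0
  remainder 0.

S(f_3,h_5): lcm = b^2. S = -3b.
  leading term b: subtract (-26/51)·h_5 from -3b → 0
  remainder 0.

S(h_4,h_5): leading monomials are coprime, so the S-polynomial reduces to 0 (Buchberger's first criterion).
Every S-polynomial of the final basis reduces to 0, so we have a Gröbner basis.
Inter-reduce: drop elements whose leading term is divisible by another's, tail-reduce, and make monic.
Reduced Gröbner basis: {a + 1, b}.
Label its elements g_1 = a + 1, g_2 = b.

Reduce p = 10a - 4b^2 - b + 10 modulo G:
  leading term a: subtract (10)·g_1 from 10a - 4b^2 - b + 10 → -4b^2 - b
  leading term b^2: subtract (-4b)·g_2 from -4b^2 - b → -b
  leading term b: subtract (-1)·g_2 from -b → 0
  normal form = 0.
Since the normal form is 0, p ∈ I.

10a - 4b^2 - b + 10 lies in I (it reduces to 0).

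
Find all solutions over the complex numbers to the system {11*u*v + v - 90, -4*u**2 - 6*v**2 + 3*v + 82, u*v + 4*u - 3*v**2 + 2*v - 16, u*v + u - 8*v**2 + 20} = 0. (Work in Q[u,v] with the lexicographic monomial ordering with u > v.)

Compute a lex Gröbner basis by Buchberger's algorithm.
f_1 = 11*u*v + v - 90, LT = u*v.
f_2 = -4*u**2 - 6*v**2 + 3*v + 82, LT = u**2.
f_3 = u*v + 4*u - 3*v**2 + 2*v - 16, LT = u*v.
f_4 = u*v + u - 8*v**2 + 20, LT = u*v.

S(f_1,f_2): lcm = u**2*v. S = 1/11*u*v - 90/11*u - 3/2*v**3 + 3/4*v**2 + 41/2*v.
  reduce S modulo (f_1, f_2, f_3, f_4):
  remainder -90/11*u - 3/2*v**3 + 3/4*v**2 + 4959/242*v + 90/121 ≠ 0; add h_5 = -90/11*u - 3/2*v**3 + 3/4*v**2 + 4959/242*v + 90/121 to the basis.

S(f_1,f_3): lcm = u*v. S = -4*u + 3*v**2 - 21/11*v + 86/11.
  reduce S modulo (f_1, f_2, f_3, f_4, h_5):
  remainder 11/15*v**3 + 79/30*v**2 - 656/55*v + 82/11 ≠ 0; add h_6 = 11/15*v**3 + 79/30*v**2 - 656/55*v + 82/11 to the basis.

S(f_1,f_4): lcm = u*v. S = -u + 8*v**2 + 1/11*v - 310/11.
  reduce S modulo (f_1, f_2, f_3, f_4, h_5, h_6):
  remainder 29/4*v**2 + 25/44*v - 663/22 ≠ 0; add h_7 = 29/4*v**2 + 25/44*v - 663/22 to the basis.

S(f_2,f_3): lcm = u**2*v. S = -4*u**2 + 3*u*v**2 - 2*u*v + 16*u + 3/2*v**3 - 3/4*v**2 - 41/2*v.
  reduce S modulo (f_1, f_2, f_3, f_4, h_5, h_6, h_7):
  remainder 59931/3509*v - 119862/3509 ≠ 0; add h_8 = 59931/3509*v - 119862/3509 to the basis.

The other S-polynomials (S(f_2,f_4), S(f_3,f_4), S(f_1,h_5), S(f_2,h_5), S(f_3,h_5), S(f_4,h_5), S(f_1,h_6), S(f_2,h_6), S(f_3,h_6), S(f_4,h_6), S(h_5,h_6), S(f_1,h_7), S(f_2,h_7), S(f_3,h_7), S(f_4,h_7), S(h_5,h_7), S(h_6,h_7), S(f_1,h_8), S(f_2,h_8), S(f_3,h_8), S(f_4,h_8), S(h_5,h_8), S(h_6,h_8), S(h_7,h_8)) all reduce to 0 modulo the current basis, so we have a Gröbner basis.
Inter-reduce: drop elements whose leading term is divisible by another's, tail-reduce, and make monic.
Reduced Gröbner basis: {u - 4, v - 2}.

A lex Gröbner basis eliminates variables successively. Here v - 2 depends only on v, with roots {2}; lifting each root through the earlier basis elements recovers the full solutions.
  v = 2: the earlier basis element becomes u - 4 = 0, giving u = 4 — point (4, 2).
This is the nonlinear analogue of row-reducing a linear system.

{(4, 2)}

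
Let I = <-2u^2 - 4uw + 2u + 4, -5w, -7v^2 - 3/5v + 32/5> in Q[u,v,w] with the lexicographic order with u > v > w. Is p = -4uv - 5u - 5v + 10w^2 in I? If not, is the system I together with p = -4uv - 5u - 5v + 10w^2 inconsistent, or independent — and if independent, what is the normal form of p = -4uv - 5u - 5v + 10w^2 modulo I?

Adjoining -4uv - 5u - 5v + 10w^2 makes the ideal the whole ring: the system is inconsistent.

First compute the reduced Gröbner basis of I by Buchberger's algorithm.
f_1 = -2u^2 - 4uw + 2u + 4, LT = u^2.
f_2 = -5w, LT = w.
f_3 = -7v^2 - 3/5v + 32/5, LT = v^2.

The S-polynomials (S(f_1,f_2), S(f_1,f_3), S(f_2,f_3)) all reduce to 0 modulo the current basis, so we have a Gröbner basis.
Inter-reduce: drop elements whose leading term is divisible by another's, tail-reduce, and make monic.
Reduced Gröbner basis: {u^2 - u - 2, v^2 + 3/35v - 32/35, w}.
Label its elements g_1 = u^2 - u - 2, g_2 = v^2 + 3/35v - 32/35, g_3 = w.

Reduce p = -4uv - 5u - 5v + 10w^2 modulo G:
  leading term uv: no divisor's leading term divides it; move -4uv to the remainder.
  leading term u: no divisor's leading term divides it; move -5u to the remainder.
  leading term v: no divisor's leading term divides it; move -5v to the remainder.
  leading term w^2: subtract (10w)·g_3 from 10w^2 → 0
  normal form = -4uv - 5u - 5v.
The normal form is nonzero, so p ∉ I. Since p minus its normal form lies in I, I + (p) = I + (r) where r = -4uv - 5u - 5v; decide whether this ideal is the whole ring.
Run Buchberger on G together with r (pairs among the g_i already reduce to 0 since G is a Gröbner basis):
g_1 = u^2 - u - 2, LT = u^2.
g_2 = v^2 + 3/35v - 32/35, LT = v^2.
g_3 = w, LT = w.
r = -4uv - 5u - 5v, LT = uv.

S(g_1,r): lcm = u^2v. S = -5/4u^2 - 9/4uv - 2v.
  leading term u^2: subtract (-5/4)·g_1 from -5/4u^2 - 9/4uv - 2v → -9/4uv - 5/4u - 2v - 5/2
  leading term uv: subtract (9/16)·r from -9/4uv - 5/4u - 2v - 5/2 → 25/16u + 13/16v - 5/2
  leading term u: no divisor's leading term divides it; move 25/16u to the remainder.
  leading term v: no divisor's leading term divides it; move 13/16v to the remainder.
  leading term 1: no divisor's leading term divides it; move -5/2 to the remainder.
  remainder 25/16u + 13/16v - 5/2 ≠ 0; add m_5 = 25/16u + 13/16v - 5/2 to the basis.

S(g_2,r): lcm = uv^2. S = -163/140uv - 32/35u - 5/4v^2.
  leading term uv: subtract (163/560)·r from -163/140uv - 32/35u - 5/4v^2 → 303/560u - 5/4v^2 + 163/112v
  leading term u: subtract (303/875)·m_5 from 303/560u - 5/4v^2 + 163/112v → -5/4v^2 + 587/500v + 303/350
  leading term v^2: subtract (-5/4)·g_2 from -5/4v^2 + 587/500v + 303/350 → 1121/875v - 97/350
  leading term v: no divisor's leading term divides it; move 1121/875v to the remainder.
  leading term 1: no divisor's leading term divides it; move -97/350 to the remainder.
  remainder 1121/875v - 97/350 ≠ 0; add m_6 = 1121/875v - 97/350 to the basis.

S(r,m_5): lcm = uv. S = 5/4u - 13/25v^2 + 57/20v.
  leading term u: subtract (4/5)·m_5 from 5/4u - 13/25v^2 + 57/20v → -13/25v^2 + 11/5v + 2
  leading term v^2: subtract (-13/25)·g_2 from -13/25v^2 + 11/5v + 2 → 1964/875v + 1334/875
  leading term v: subtract (1964/1121)·m_6 from 1964/875v + 1334/875 → 1971684/980875
  leading term 1: no divisor's leading term divides it; move 1971684/980875 to the remainder.
  remainder 1971684/980875 ≠ 0; add m_7 = 1971684/980875 to the basis.

The other S-polynomials (S(g_1,g_2), S(g_1,g_3), S(g_2,g_3), S(g_3,r), S(g_1,m_5), S(g_2,m_5), S(g_3,m_5), S(g_1,m_6), S(g_2,m_6), S(g_3,m_6), S(r,m_6), S(m_5,m_6), S(g_1,m_7), S(g_2,m_7), S(g_3,m_7), S(r,m_7), S(m_5,m_7), S(m_6,m_7)) all reduce to 0 modulo the current basis, so we have a Gröbner basis.
Inter-reduce: drop elements whose leading term is divisible by another's, tail-reduce, and make monic.
Reduced Gröbner basis: {1}.
The reduced Gröbner basis of I + (p) is {1}: the ideal is the whole ring, so the enlarged system has no common solution — adjoining p is inconsistent.

Ideal membership is decidable via reduction modulo a Gröbner basis.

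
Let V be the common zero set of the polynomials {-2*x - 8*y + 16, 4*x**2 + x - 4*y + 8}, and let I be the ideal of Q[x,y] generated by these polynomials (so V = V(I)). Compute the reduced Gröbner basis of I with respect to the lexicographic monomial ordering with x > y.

f_1 = -2*x - 8*y + 16, LT = x.
f_2 = 4*x**2 + x - 4*y + 8, LT = x**2.

S(f_1,f_2): lcm = x**2. S = 4*x*y - 33/4*x + y - 2.
  reduce S modulo (f_1, f_2):
  remainder -16*y**2 + 66*y - 68 ≠ 0; add g_3 = -16*y**2 + 66*y - 68 to the basis.

The other S-polynomials (S(f_1,g_3), S(f_2,g_3)) all reduce to 0 modulo the current basis, so we have a Gröbner basis.
Inter-reduce: drop elements whose leading term is divisible by another's, tail-reduce, and make monic.

G = {x + 4*y - 8, y**2 - 33/8*y + 17/4}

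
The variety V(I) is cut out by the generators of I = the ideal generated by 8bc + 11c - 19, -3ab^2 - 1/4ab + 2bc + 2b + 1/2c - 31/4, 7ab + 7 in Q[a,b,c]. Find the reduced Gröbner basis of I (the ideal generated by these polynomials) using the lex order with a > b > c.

G = {a + 18/73c + 55/73, b - 9/20c - 11/20, c^2 + 77/18c - 95/18}

f_1 = 8bc + 11c - 19, LT = bc.
f_2 = -3ab^2 - 1/4ab + 2bc + 2b + 1/2c - 31/4, LT = ab^2.
f_3 = 7ab + 7, LT = ab.

S(f_1,f_2): lcm = ab^2c. S = 31/24abc - 19/8ab + 2/3bc^2 + 2/3bc + 1/6c^2 - 31/12c.
  leading term abc: subtract (31/192a)·f_1 from 31/24abc - 19/8ab + 2/3bc^2 + 2/3bc + 1/6c^2 - 31/12c → -19/8ab - 341/192ac + 589/192a + 2/3bc^2 + 2/3bc + 1/6c^2 - 31/12c
  leading term ab: subtract (-19/56)·f_3 from -19/8ab - 341/192ac + 589/192a + 2/3bc^2 + 2/3bc + 1/6c^2 - 31/12c → -341/192ac + 589/192a + 2/3bc^2 + 2/3bc + 1/6c^2 - 31/12c + 19/8
  leading term ac: no divisor's leading term divides it; move -341/192ac to the remainder.
  leading term a: no divisor's leading term divides it; move 589/192a to the remainder.
  leading term bc^2: subtract (1/12c)·f_1 from 2/3bc^2 + 2/3bc + 1/6c^2 - 31/12c + 19/8 → 2/3bc - 3/4c^2 - c + 19/8
  leading term bc: subtract (1/12)·f_1 from 2/3bc - 3/4c^2 - c + 19/8 → -3/4c^2 - 23/12c + 95/24
  leading term c^2: no divisor's leading term divides it; move -3/4c^2 to the remainder.
  leading term c: no divisor's leading term divides it; move -23/12c to the remainder.
  leading term 1: no divisor's leading term divides it; move 95/24 to the remainder.
  remainder -341/192ac + 589/192a - 3/4c^2 - 23/12c + 95/24 ≠ 0; add g_4 = -341/192ac + 589/192a - 3/4c^2 - 23/12c + 95/24 to the basis.

S(f_1,f_3): lcm = abc. S = 11/8ac - 19/8a - c.
  leading term ac: subtract (-24/31)·g_4 from 11/8ac - 19/8a - c → -18/31c^2 - 77/31c + 95/31
  leading term c^2: no divisor's leading term divides it; move -18/31c^2 to the remainder.
  leading term c: no divisor's leading term divides it; move -77/31c to the remainder.
  leading term 1: no divisor's leading term divides it; move 95/31 to the remainder.
  remainder -18/31c^2 - 77/31c + 95/31 ≠ 0; add g_5 = -18/31c^2 - 77/31c + 95/31 to the basis.

S(f_2,f_3): lcm = ab^2. S = 1/12ab - 2/3bc - 5/3b - 1/6c + 31/12.
  leading term ab: subtract (1/84)·f_3 from 1/12ab - 2/3bc - 5/3b - 1/6c + 31/12 → -2/3bc - 5/3b - 1/6c + 5/2
  leading term bc: subtract (-1/12)·f_1 from -2/3bc - 5/3b - 1/6c + 5/2 → -5/3b + 3/4c + 11/12
  leading term b: no divisor's leading term divides it; move -5/3b to the remainder.
  leading term c: no divisor's leading term divides it; move 3/4c to the remainder.
  leading term 1: no divisor's leading term divides it; move 11/12 to the remainder.
  remainder -5/3b + 3/4c + 11/12 ≠ 0; add g_6 = -5/3b + 3/4c + 11/12 to the basis.

S(g_4,g_5): lcm = ac^2. S = -1189/198ac + 95/18a + 144/341c^3 + 368/341c^2 - 760/341c.
  leading term ac: subtract (38048/11253)·g_4 from -1189/198ac + 95/18a + 144/341c^3 + 368/341c^2 - 760/341c → -5548/1089a + 144/341c^3 + 13560/3751c^2 + 143536/33759c - 451820/33759
  leading term a: no divisor's leading term divides it; move -5548/1089a to the remainder.
  leading term c^3: subtract (-8/11c)·g_5 from 144/341c^3 + 13560/3751c^2 + 143536/33759c - 451820/33759 → 6784/3751c^2 + 218776/33759c - 451820/33759
  leading term c^2: subtract (-3392/1089)·g_5 from 6784/3751c^2 + 218776/33759c - 451820/33759 → -152/121c - 380/99
  leading term c: no divisor's leading term divides it; move -152/121c to the remainder.
  leading term 1: no divisor's leading term divides it; move -380/99 to the remainder.
  remainder -5548/1089a - 152/121c - 380/99 ≠ 0; add g_7 = -5548/1089a - 152/121c - 380/99 to the basis.

The other S-polynomials (S(f_1,g_4), S(f_2,g_4), S(f_3,g_4), S(f_1,g_5), S(f_2,g_5), S(f_3,g_5), S(f_1,g_6), S(f_2,g_6), S(f_3,g_6), S(g_4,g_6), S(g_5,g_6), S(f_1,g_7), S(f_2,g_7), S(f_3,g_7), S(g_4,g_7), S(g_5,g_7), S(g_6,g_7)) all reduce to 0 modulo the current basis, so we have a Gröbner basis.
Inter-reduce: drop elements whose leading term is divisible by another's, tail-reduce, and make monic.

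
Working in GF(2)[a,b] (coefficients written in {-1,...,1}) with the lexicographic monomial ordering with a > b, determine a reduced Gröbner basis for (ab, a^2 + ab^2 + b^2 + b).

G = {a^2 + b^2 + b, ab, b^3 + b^2}

f_1 = ab, LT = ab.
f_2 = a^2 + ab^2 + b^2 + b, LT = a^2.

S(f_1,f_2): lcm = a^2b. S = ab^3 + b^3 + b^2.
  leading term ab^3: subtract (b^2)·f_1 from ab^3 + b^3 + b^2 → b^3 + b^2
  leading term b^3: no divisor's leading term divides it; move b^3 to the remainder.
  leading term b^2: no divisor's leading term divides it; move b^2 to the remainder.
  remainder b^3 + b^2 ≠ 0; add g_3 = b^3 + b^2 to the basis.

The other S-polynomials (S(f_1,g_3), S(f_2,g_3)) all reduce to 0 modulo the current basis, so we have a Gröbner basis.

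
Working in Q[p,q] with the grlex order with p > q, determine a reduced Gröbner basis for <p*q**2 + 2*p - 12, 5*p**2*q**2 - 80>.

f_1 = p*q**2 + 2*p - 12, LT = p*q**2.
f_2 = 5*p**2*q**2 - 80, LT = p**2*q**2.

S(f_1,f_2): lcm = p**2*q**2. S = 2*p**2 - 12*p + 16.
  leading term p**2: no divisor's leading term divides it; move 2*p**2 to the remainder.
  leading term p: no divisor's leading term divides it; move -12*p to the remainder.
  leading term 1: no divisor's leading term divides it; move 16 to the remainder.
  remainder 2*p**2 - 12*p + 16 ≠ 0; add g_3 = 2*p**2 - 12*p + 16 to the basis.

S(f_1,g_3): lcm = p**2*q**2. S = 6*p*q**2 + 2*p**2 - 8*q**2 - 12*p.
  leading term p*q**2: subtract (6)·f_1 from 6*p*q**2 + 2*p**2 - 8*q**2 - 12*p → 2*p**2 - 8*q**2 - 24*p + 72
  leading term p**2: subtract (1)·g_3 from 2*p**2 - 8*q**2 - 24*p + 72 → -8*q**2 - 12*p + 56
  leading term q**2: no divisor's leading term divides it; move -8*q**2 to the remainder.
  leading term p: no divisor's leading term divides it; move -12*p to the remainder.
  leading term 1: no divisor's leading term divides it; move 56 to the remainder.
  remainder -8*q**2 - 12*p + 56 ≠ 0; add g_4 = -8*q**2 - 12*p + 56 to the basis.

The other S-polynomials (S(f_2,g_3), S(f_1,g_4), S(f_2,g_4), S(g_3,g_4)) all reduce to 0 modulo the current basis, so we have a Gröbner basis.
Inter-reduce: drop elements whose leading term is divisible by another's, tail-reduce, and make monic.

G = {p**2 - 6*p + 8, q**2 + 3/2*p - 7}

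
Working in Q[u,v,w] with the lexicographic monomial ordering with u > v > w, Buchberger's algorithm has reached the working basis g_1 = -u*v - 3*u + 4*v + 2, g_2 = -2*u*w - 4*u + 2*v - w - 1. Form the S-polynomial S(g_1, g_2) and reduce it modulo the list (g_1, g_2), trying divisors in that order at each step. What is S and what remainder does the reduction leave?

S(g_1, g_2) = -2*u*v + 3*u*w + v**2 - 9/2*v*w - 1/2*v - 2*w; remainder on division = v**2 - 9/2*v*w - 11/2*v - 7/2*w - 11/2.

lcm(LM(g_1), LM(g_2)) = u*v*w.
S = (lcm/LT(g_1))·g_1 − (lcm/LT(g_2))·g_2 = -2*u*v + 3*u*w + v**2 - 9/2*v*w - 1/2*v - 2*w.
Reduce S modulo (g_1, g_2) in that order:
  leading term u*v: subtract (2)·g_1 from -2*u*v + 3*u*w + v**2 - 9/2*v*w - 1/2*v - 2*w → 3*u*w + 6*u + v**2 - 9/2*v*w - 17/2*v - 2*w - 4
  leading term u*w: subtract (-3/2)·g_2 from 3*u*w + 6*u + v**2 - 9/2*v*w - 17/2*v - 2*w - 4 → v**2 - 9/2*v*w - 11/2*v - 7/2*w - 11/2
  leading term v**2: no divisor's leading term divides it; move v**2 to the remainder.
  leading term v*w: no divisor's leading term divides it; move -9/2*v*w to the remainder.
  leading term v: no divisor's leading term divides it; move -11/2*v to the remainder.
  leading term w: no divisor's leading term divides it; move -7/2*w to the remainder.
  leading term 1: no divisor's leading term divides it; move -11/2 to the remainder.
The remainder v**2 - 9/2*v*w - 11/2*v - 7/2*w - 11/2 is nonzero, so it would be added as the next basis element.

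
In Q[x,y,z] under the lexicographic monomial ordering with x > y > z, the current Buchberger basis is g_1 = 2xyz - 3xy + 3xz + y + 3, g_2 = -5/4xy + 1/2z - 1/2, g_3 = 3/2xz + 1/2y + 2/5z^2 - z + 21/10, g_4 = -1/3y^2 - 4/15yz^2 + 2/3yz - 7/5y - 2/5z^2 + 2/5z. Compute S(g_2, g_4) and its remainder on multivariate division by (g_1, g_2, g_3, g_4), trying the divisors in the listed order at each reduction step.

lcm(LM(g_2), LM(g_4)) = xy^2.
S = (lcm/LT(g_2))·g_2 − (lcm/LT(g_4))·g_4 = -4/5xyz^2 + 2xyz - 21/5xy - 6/5xz^2 + 6/5xz - 2/5yz + 2/5y.
Reduce S modulo (g_1, g_2, g_3, g_4) in that order:
  leading term xyz^2: subtract (-2/5z)·g_1 from -4/5xyz^2 + 2xyz - 21/5xy - 6/5xz^2 + 6/5xz - 2/5yz + 2/5y → 4/5xyz - 21/5xy + 6/5xz + 2/5y + 6/5z
  leading term xyz: subtract (2/5)·g_1 from 4/5xyz - 21/5xy + 6/5xz + 2/5y + 6/5z → -3xy + 6/5z - 6/5
  leading term xy: subtract (12/5)·g_2 from -3xy + 6/5z - 6/5 → 0
The remainder is 0, so this S-polynomial contributes no new basis element.

S(g_2, g_4) = -4/5xyz^2 + 2xyz - 21/5xy - 6/5xz^2 + 6/5xz - 2/5yz + 2/5y; remainder on division = 0.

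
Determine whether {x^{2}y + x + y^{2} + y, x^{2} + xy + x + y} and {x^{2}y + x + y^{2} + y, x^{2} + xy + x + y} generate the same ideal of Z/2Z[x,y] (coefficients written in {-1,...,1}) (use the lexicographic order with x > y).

Equality of ideals is decidable: compute both reduced Gröbner bases (unique for the ordering) and check whether they agree.
Buchberger on the first generating set:
f_1 = x^{2}y + x + y^{2} + y, LT = x^{2}y.
f_2 = x^{2} + xy + x + y, LT = x^{2}.

S(f_1,f_2): lcm = x^{2}y. S = xy^{2} + xy + x + y.
  leading term xy^{2}: no divisor's leading term divides it; move xy^{2} to the remainder.
  leading term xy: no divisor's leading term divides it; move xy to the remainder.
  leading term x: no divisor's leading term divides it; move x to the remainder.
  leading term y: no divisor's leading term divides it; move y to the remainder.
  remainder xy^{2} + xy + x + y ≠ 0; add g_3 = xy^{2} + xy + x + y to the basis.

S(f_1,g_3): lcm = x^{2}y^{2}. S = x^{2}y + x^{2} + y^{3} + y^{2}.
  leading term x^{2}y: subtract (1)·f_1 from x^{2}y + x^{2} + y^{3} + y^{2} → x^{2} + x + y^{3} + y
  leading term x^{2}: subtract (1)·f_2 from x^{2} + x + y^{3} + y → xy + y^{3}
  leading term xy: no divisor's leading term divides it; move xy to the remainder.
  leading term y^{3}: no divisor's leading term divides it; move y^{3} to the remainder.
  remainder xy + y^{3} ≠ 0; add g_4 = xy + y^{3} to the basis.

S(g_3,g_4): lcm = xy^{2}. S = xy + x + y^{4} + y.
  leading term xy: subtract (1)·g_4 from xy + x + y^{4} + y → x + y^{4} + y^{3} + y
  leading term x: no divisor's leading term divides it; move x to the remainder.
  leading term y^{4}: no divisor's leading term divides it; move y^{4} to the remainder.
  leading term y^{3}: no divisor's leading term divides it; move y^{3} to the remainder.
  leading term y: no divisor's leading term divides it; move y to the remainder.
  remainder x + y^{4} + y^{3} + y ≠ 0; add g_5 = x + y^{4} + y^{3} + y to the basis.

S(g_3,g_5): lcm = xy^{2}. S = xy + x + y^{6} + y^{5} + y^{3} + y.
  leading term xy: subtract (1)·g_4 from xy + x + y^{6} + y^{5} + y^{3} + y → x + y^{6} + y^{5} + y
  leading term x: subtract (1)·g_5 from x + y^{6} + y^{5} + y → y^{6} + y^{5} + y^{4} + y^{3}
  leading term y^{6}: no divisor's leading term divides it; move y^{6} to the remainder.
  leading term y^{5}: no divisor's leading term divides it; move y^{5} to the remainder.
  leading term y^{4}: no divisor's leading term divides it; move y^{4} to the remainder.
  leading term y^{3}: no divisor's leading term divides it; move y^{3} to the remainder.
  remainder y^{6} + y^{5} + y^{4} + y^{3} ≠ 0; add g_6 = y^{6} + y^{5} + y^{4} + y^{3} to the basis.

S(g_4,g_5): lcm = xy. S = y^{5} + y^{4} + y^{3} + y^{2}.
  leading term y^{5}: no divisor's leading term divides it; move y^{5} to the remainder.
  leading term y^{4}: no divisor's leading term divides it; move y^{4} to the remainder.
  leading term y^{3}: no divisor's leading term divides it; move y^{3} to the remainder.
  leading term y^{2}: no divisor's leading term divides it; move y^{2} to the remainder.
  remainder y^{5} + y^{4} + y^{3} + y^{2} ≠ 0; add g_7 = y^{5} + y^{4} + y^{3} + y^{2} to the basis.

The other S-polynomials (S(f_2,g_3), S(f_1,g_4), S(f_2,g_4), S(f_1,g_5), S(f_2,g_5), S(f_1,g_6), S(f_2,g_6), S(g_3,g_6), S(g_4,g_6), S(g_5,g_6), S(f_1,g_7), S(f_2,g_7), S(g_3,g_7), S(g_4,g_7), S(g_5,g_7), S(g_6,g_7)) all reduce to 0 modulo the current basis, so we have a Gröbner basis.
Inter-reduce: drop elements whose leading term is divisible by another's, tail-reduce, and make monic.
Reduced Gröbner basis: {x + y^{4} + y^{3} + y, y^{5} + y^{4} + y^{3} + y^{2}}.

Buchberger on the second generating set:
h_1 = x^{2}y + x + y^{2} + y, LT = x^{2}y.
h_2 = x^{2} + xy + x + y, LT = x^{2}.

S(h_1,h_2): lcm = x^{2}y. S = xy^{2} + xy + x + y.
  leading term xy^{2}: no divisor's leading term divides it; move xy^{2} to the remainder.
  leading term xy: no divisor's leading term divides it; move xy to the remainder.
  leading term x: no divisor's leading term divides it; move x to the remainder.
  leading term y: no divisor's leading term divides it; move y to the remainder.
  remainder xy^{2} + xy + x + y ≠ 0; add k_3 = xy^{2} + xy + x + y to the basis.

S(h_1,k_3): lcm = x^{2}y^{2}. S = x^{2}y + x^{2} + y^{3} + y^{2}.
  leading term x^{2}y: subtract (1)·h_1 from x^{2}y + x^{2} + y^{3} + y^{2} → x^{2} + x + y^{3} + y
  leading term x^{2}: subtract (1)·h_2 from x^{2} + x + y^{3} + y → xy + y^{3}
  leading term xy: no divisor's leading term divides it; move xy to the remainder.
  leading term y^{3}: no divisor's leading term divides it; move y^{3} to the remainder.
  remainder xy + y^{3} ≠ 0; add k_4 = xy + y^{3} to the basis.

S(k_3,k_4): lcm = xy^{2}. S = xy + x + y^{4} + y.
  leading term xy: subtract (1)·k_4 from xy + x + y^{4} + y → x + y^{4} + y^{3} + y
  leading term x: no divisor's leading term divides it; move x to the remainder.
  leading term y^{4}: no divisor's leading term divides it; move y^{4} to the remainder.
  leading term y^{3}: no divisor's leading term divides it; move y^{3} to the remainder.
  leading term y: no divisor's leading term divides it; move y to the remainder.
  remainder x + y^{4} + y^{3} + y ≠ 0; add k_5 = x + y^{4} + y^{3} + y to the basis.

S(k_3,k_5): lcm = xy^{2}. S = xy + x + y^{6} + y^{5} + y^{3} + y.
  leading term xy: subtract (1)·k_4 from xy + x + y^{6} + y^{5} + y^{3} + y → x + y^{6} + y^{5} + y
  leading term x: subtract (1)·k_5 from x + y^{6} + y^{5} + y → y^{6} + y^{5} + y^{4} + y^{3}
  leading term y^{6}: no divisor's leading term divides it; move y^{6} to the remainder.
  leading term y^{5}: no divisor's leading term divides it; move y^{5} to the remainder.
  leading term y^{4}: no divisor's leading term divides it; move y^{4} to the remainder.
  leading term y^{3}: no divisor's leading term divides it; move y^{3} to the remainder.
  remainder y^{6} + y^{5} + y^{4} + y^{3} ≠ 0; add k_6 = y^{6} + y^{5} + y^{4} + y^{3} to the basis.

S(k_4,k_5): lcm = xy. S = y^{5} + y^{4} + y^{3} + y^{2}.
  leading term y^{5}: no divisor's leading term divides it; move y^{5} to the remainder.
  leading term y^{4}: no divisor's leading term divides it; move y^{4} to the remainder.
  leading term y^{3}: no divisor's leading term divides it; move y^{3} to the remainder.
  leading term y^{2}: no divisor's leading term divides it; move y^{2} to the remainder.
  remainder y^{5} + y^{4} + y^{3} + y^{2} ≠ 0; add k_7 = y^{5} + y^{4} + y^{3} + y^{2} to the basis.

The other S-polynomials (S(h_2,k_3), S(h_1,k_4), S(h_2,k_4), S(h_1,k_5), S(h_2,k_5), S(h_1,k_6), S(h_2,k_6), S(k_3,k_6), S(k_4,k_6), S(k_5,k_6), S(h_1,k_7), S(h_2,k_7), S(k_3,k_7), S(k_4,k_7), S(k_5,k_7), S(k_6,k_7)) all reduce to 0 modulo the current basis, so we have a Gröbner basis.
Inter-reduce: drop elements whose leading term is divisible by another's, tail-reduce, and make monic.
Reduced Gröbner basis: {x + y^{4} + y^{3} + y, y^{5} + y^{4} + y^{3} + y^{2}}.

Same reduced basis, so the two generating sets span the same ideal.

Yes, the ideals are equal.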